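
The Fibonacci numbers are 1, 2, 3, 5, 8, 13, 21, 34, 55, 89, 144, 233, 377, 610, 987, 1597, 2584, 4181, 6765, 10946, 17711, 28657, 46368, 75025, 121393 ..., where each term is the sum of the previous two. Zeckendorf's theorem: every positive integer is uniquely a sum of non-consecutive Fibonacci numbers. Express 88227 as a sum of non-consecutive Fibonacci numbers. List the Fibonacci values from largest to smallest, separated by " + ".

Greedy algorithm:
88227 − 75025 = 13202
13202 − 10946 = 2256
2256 − 1597 = 659
659 − 610 = 49
49 − 34 = 15
15 − 13 = 2
2 − 2 = 0
So 88227 = 75025 + 10946 + 1597 + 610 + 34 + 13 + 2, with no two terms consecutive in the sequence.

75025 + 10946 + 1597 + 610 + 34 + 13 + 2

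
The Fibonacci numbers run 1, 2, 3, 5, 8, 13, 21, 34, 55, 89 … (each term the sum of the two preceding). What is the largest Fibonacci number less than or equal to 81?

55 ≤ 81 < 89, so the largest Fibonacci number not exceeding 81 is 55.

55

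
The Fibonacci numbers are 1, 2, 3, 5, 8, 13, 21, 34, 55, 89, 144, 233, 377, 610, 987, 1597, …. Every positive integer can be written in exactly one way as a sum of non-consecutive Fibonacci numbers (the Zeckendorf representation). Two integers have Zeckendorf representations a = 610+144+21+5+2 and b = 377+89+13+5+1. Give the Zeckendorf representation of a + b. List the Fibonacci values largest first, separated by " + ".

987 + 233 + 34 + 13

The two numbers are 782 and 485, so their sum is 1267.
Repeatedly subtract the largest Fibonacci number that fits:
987 ≤ 1267 < 1597, so take 987; remainder 280
233 ≤ 280 < 377, so take 233; remainder 47
34 ≤ 47 < 55, so take 34; remainder 13
13 ≤ 13 < 21, so take 13; remainder 0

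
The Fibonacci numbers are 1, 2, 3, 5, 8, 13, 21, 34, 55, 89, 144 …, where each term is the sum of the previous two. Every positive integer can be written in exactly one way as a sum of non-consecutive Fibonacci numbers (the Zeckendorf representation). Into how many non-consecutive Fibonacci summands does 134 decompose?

Greedy algorithm:
134 − 89 = 45
45 − 34 = 11
11 − 8 = 3
3 − 3 = 0
134 = 89 + 34 + 8 + 3, which has 4 terms.

4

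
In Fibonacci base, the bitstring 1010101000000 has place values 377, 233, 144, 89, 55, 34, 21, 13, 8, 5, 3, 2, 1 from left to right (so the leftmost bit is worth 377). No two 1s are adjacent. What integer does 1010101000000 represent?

597

Summing the place values of the 1 bits: 377 + 144 + 55 + 21 = 597.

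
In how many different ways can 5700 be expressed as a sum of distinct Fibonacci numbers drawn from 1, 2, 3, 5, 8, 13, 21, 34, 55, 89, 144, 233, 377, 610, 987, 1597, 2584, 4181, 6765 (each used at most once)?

Starting from the Zeckendorf form and repeatedly splitting a term F_k into F_{k−1} + F_{k−2} (when neither is already used) reaches every representation.
5700 = 4181+987+377+144+8+3 = 4181+987+377+144+8+2+1 = 4181+987+377+89+55+8+3 = 4181+987+377+144+5+3+2+1 = 4181+987+377+89+55+8+2+1 = … (43 more), for 48 in all.

48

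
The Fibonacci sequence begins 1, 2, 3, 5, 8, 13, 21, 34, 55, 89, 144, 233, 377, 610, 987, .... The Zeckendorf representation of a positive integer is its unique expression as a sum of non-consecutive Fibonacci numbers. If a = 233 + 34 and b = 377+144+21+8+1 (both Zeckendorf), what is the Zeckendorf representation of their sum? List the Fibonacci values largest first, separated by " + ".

610 + 144 + 55 + 8 + 1

The two numbers are 267 and 551, so their sum is 818.
Greedy algorithm:
610 ≤ 818 < 987, so take 610; remainder 208
144 ≤ 208 < 233, so take 144; remainder 64
55 ≤ 64 < 89, so take 55; remainder 9
8 ≤ 9 < 13, so take 8; remainder 1
1 ≤ 1 < 2, so take 1; remainder 0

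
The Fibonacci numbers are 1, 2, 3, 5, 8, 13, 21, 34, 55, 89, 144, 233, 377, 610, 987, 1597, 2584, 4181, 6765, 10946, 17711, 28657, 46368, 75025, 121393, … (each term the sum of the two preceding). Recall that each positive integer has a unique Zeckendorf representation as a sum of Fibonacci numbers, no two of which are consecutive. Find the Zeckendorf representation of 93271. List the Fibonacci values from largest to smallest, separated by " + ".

Greedy algorithm:
75025 ≤ 93271 < 121393, so take 75025; remainder 18246
17711 ≤ 18246 < 28657, so take 17711; remainder 535
377 ≤ 535 < 610, so take 377; remainder 158
144 ≤ 158 < 233, so take 144; remainder 14
13 ≤ 14 < 21, so take 13; remainder 1
1 ≤ 1 < 2, so take 1; remainder 0
So 93271 = 75025 + 17711 + 377 + 144 + 13 + 1, with no two terms consecutive in the sequence.

75025 + 17711 + 377 + 144 + 13 + 1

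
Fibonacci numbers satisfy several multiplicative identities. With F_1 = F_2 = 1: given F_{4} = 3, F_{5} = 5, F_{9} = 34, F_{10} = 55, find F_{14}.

377

By the addition formula F_{m+n} = F_m F_{n+1} + F_{m−1} F_n with m=10, n=4: F_{14} = 55·5 + 34·3 = 275 + 102 = 377.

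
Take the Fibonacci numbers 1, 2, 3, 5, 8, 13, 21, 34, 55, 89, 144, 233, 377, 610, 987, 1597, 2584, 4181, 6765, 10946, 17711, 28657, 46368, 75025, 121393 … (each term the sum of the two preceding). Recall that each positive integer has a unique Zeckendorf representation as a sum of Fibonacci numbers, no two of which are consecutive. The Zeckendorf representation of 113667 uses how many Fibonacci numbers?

113667: greatest Fibonacci not exceeding it is 75025, leaving 38642
38642: greatest Fibonacci not exceeding it is 28657, leaving 9985
9985: greatest Fibonacci not exceeding it is 6765, leaving 3220
3220: greatest Fibonacci not exceeding it is 2584, leaving 636
636: greatest Fibonacci not exceeding it is 610, leaving 26
26: greatest Fibonacci not exceeding it is 21, leaving 5
5: greatest Fibonacci not exceeding it is 5, leaving 0
113667 = 75025 + 28657 + 6765 + 2584 + 610 + 21 + 5, which has 7 terms.

7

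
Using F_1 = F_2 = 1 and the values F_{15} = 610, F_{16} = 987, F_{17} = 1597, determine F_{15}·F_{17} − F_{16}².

610·1597 − 987² = 974170 − 974169 = 1. (Cassini's identity: F_{k−1}F_{k+1} − F_k² = (−1)^k.)

1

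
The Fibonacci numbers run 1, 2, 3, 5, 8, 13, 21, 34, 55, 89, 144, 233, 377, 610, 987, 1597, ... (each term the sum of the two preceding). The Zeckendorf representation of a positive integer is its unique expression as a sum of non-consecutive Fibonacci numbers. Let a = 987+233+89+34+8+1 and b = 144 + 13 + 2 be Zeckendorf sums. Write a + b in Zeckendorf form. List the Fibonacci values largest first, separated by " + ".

987 + 377 + 144 + 3

The two numbers are 1352 and 159, so their sum is 1511.
Repeatedly subtract the largest Fibonacci number that fits:
take 987 (≤ 1511); 1511 − 987 = 524
take 377 (≤ 524); 524 − 377 = 147
take 144 (≤ 147); 147 − 144 = 3
take 3 (≤ 3); 3 − 3 = 0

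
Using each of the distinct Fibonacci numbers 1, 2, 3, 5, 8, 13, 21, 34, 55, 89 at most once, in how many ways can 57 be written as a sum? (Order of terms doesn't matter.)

Each representation comes from the Zeckendorf form by replacing some F_k with F_{k−1} + F_{k−2} where possible.
57 = 55+2 = 34+21+2 = 34+13+8+2 = … (1 more), for 4 in all.

4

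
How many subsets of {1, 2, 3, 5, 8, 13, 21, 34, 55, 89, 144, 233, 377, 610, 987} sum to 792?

Each representation comes from the Zeckendorf form by replacing some F_k with F_{k−1} + F_{k−2} where possible.
792 = 610+144+34+3+1 = 610+144+21+13+3+1 = 610+89+55+34+3+1 = 377+233+144+34+3+1 = … (8 more), for 12 in all.

12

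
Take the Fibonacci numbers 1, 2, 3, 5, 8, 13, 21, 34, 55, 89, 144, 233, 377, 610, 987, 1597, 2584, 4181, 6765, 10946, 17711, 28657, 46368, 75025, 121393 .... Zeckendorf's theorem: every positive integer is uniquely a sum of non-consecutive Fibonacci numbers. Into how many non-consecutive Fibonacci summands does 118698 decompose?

11

Greedily peel off the largest Fibonacci term at each step:
subtract 75025 from 118698: 43673 remains
subtract 28657 from 43673: 15016 remains
subtract 10946 from 15016: 4070 remains
subtract 2584 from 4070: 1486 remains
subtract 987 from 1486: 499 remains
subtract 377 from 499: 122 remains
subtract 89 from 122: 33 remains
subtract 21 from 33: 12 remains
subtract 8 from 12: 4 remains
subtract 3 from 4: 1 remains
subtract 1 from 1: 0 remains
118698 = 75025 + 28657 + 10946 + 2584 + 987 + 377 + 89 + 21 + 8 + 3 + 1, which has 11 terms.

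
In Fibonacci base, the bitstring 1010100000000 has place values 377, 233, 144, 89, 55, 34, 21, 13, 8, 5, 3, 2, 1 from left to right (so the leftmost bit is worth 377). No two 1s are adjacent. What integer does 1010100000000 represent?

Summing the place values of the 1 bits: 377 + 144 + 55 = 576.

576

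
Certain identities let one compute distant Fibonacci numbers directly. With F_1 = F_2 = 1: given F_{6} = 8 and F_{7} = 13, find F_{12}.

144

By the doubling identity F_{2k} = F_k(2F_{k+1} − F_k): F_{12} = 8·(2·13 − 8) = 8·18 = 144.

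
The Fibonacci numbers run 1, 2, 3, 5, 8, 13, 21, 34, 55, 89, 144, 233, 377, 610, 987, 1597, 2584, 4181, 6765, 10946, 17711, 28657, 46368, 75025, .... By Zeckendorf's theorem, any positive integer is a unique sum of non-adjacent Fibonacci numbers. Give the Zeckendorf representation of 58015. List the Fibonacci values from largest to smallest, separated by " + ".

Greedy algorithm:
take 46368 (≤ 58015); 58015 − 46368 = 11647
take 10946 (≤ 11647); 11647 − 10946 = 701
take 610 (≤ 701); 701 − 610 = 91
take 89 (≤ 91); 91 − 89 = 2
take 2 (≤ 2); 2 − 2 = 0
So 58015 = 46368 + 10946 + 610 + 89 + 2, with no two terms consecutive in the sequence.

46368 + 10946 + 610 + 89 + 2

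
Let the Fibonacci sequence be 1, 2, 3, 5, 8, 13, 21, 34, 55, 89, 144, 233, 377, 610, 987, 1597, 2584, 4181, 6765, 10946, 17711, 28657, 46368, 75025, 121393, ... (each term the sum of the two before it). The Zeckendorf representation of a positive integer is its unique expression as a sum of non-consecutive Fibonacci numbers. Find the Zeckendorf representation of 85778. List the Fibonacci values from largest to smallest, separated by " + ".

Repeatedly subtract the largest Fibonacci number that fits:
85778: greatest Fibonacci not exceeding it is 75025, leaving 10753
10753: greatest Fibonacci not exceeding it is 6765, leaving 3988
3988: greatest Fibonacci not exceeding it is 2584, leaving 1404
1404: greatest Fibonacci not exceeding it is 987, leaving 417
417: greatest Fibonacci not exceeding it is 377, leaving 40
40: greatest Fibonacci not exceeding it is 34, leaving 6
6: greatest Fibonacci not exceeding it is 5, leaving 1
1: greatest Fibonacci not exceeding it is 1, leaving 0
So 85778 = 75025 + 6765 + 2584 + 987 + 377 + 34 + 5 + 1, with no two terms consecutive in the sequence.

75025 + 6765 + 2584 + 987 + 377 + 34 + 5 + 1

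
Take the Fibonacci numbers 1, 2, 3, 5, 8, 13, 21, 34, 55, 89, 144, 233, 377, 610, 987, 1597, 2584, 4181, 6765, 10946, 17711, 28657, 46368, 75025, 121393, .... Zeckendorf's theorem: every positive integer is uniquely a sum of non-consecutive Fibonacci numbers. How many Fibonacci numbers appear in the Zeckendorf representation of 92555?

Greedily peel off the largest Fibonacci term at each step:
subtract 75025 from 92555: 17530 remains
subtract 10946 from 17530: 6584 remains
subtract 4181 from 6584: 2403 remains
subtract 1597 from 2403: 806 remains
subtract 610 from 806: 196 remains
subtract 144 from 196: 52 remains
subtract 34 from 52: 18 remains
subtract 13 from 18: 5 remains
subtract 5 from 5: 0 remains
92555 = 75025 + 10946 + 4181 + 1597 + 610 + 144 + 34 + 13 + 5, which has 9 terms.

9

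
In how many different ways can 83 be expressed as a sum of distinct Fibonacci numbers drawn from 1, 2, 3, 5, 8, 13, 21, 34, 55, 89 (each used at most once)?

3

Starting from the Zeckendorf form and repeatedly splitting a term F_k into F_{k−1} + F_{k−2} (when neither is already used) reaches every representation.
83 = 55+21+5+2 = 55+13+8+5+2 = 34+21+13+8+5+2 — 3 representations.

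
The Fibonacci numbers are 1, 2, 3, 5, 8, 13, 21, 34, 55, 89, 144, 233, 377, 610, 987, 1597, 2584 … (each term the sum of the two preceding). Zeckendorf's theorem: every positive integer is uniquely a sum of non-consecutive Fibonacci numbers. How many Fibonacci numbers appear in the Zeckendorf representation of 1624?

4

1597 ≤ 1624 < 2584, so take 1597; remainder 27
21 ≤ 27 < 34, so take 21; remainder 6
5 ≤ 6 < 8, so take 5; remainder 1
1 ≤ 1 < 2, so take 1; remainder 0
1624 = 1597 + 21 + 5 + 1, which has 4 terms.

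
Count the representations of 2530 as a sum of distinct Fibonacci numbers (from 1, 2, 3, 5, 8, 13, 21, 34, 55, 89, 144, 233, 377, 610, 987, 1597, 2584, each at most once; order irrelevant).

17

Each representation comes from the Zeckendorf form by replacing some F_k with F_{k−1} + F_{k−2} where possible.
2530 = 1597+610+233+89+1 = 1597+610+233+55+34+1 = 1597+610+233+55+21+13+1 = 1597+610+144+89+55+34+1 = … (13 more), for 17 in all.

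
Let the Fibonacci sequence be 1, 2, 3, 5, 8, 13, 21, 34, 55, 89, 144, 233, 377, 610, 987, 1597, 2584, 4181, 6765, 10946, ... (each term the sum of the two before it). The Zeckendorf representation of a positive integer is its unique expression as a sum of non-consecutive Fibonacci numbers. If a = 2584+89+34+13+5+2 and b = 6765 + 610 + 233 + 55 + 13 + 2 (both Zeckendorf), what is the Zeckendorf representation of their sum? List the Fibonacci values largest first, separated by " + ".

The two numbers are 2727 and 7678, so their sum is 10405.
Repeatedly subtract the largest Fibonacci number that fits:
6765 ≤ 10405 < 10946, so take 6765; remainder 3640
2584 ≤ 3640 < 4181, so take 2584; remainder 1056
987 ≤ 1056 < 1597, so take 987; remainder 69
55 ≤ 69 < 89, so take 55; remainder 14
13 ≤ 14 < 21, so take 13; remainder 1
1 ≤ 1 < 2, so take 1; remainder 0

6765 + 2584 + 987 + 55 + 13 + 1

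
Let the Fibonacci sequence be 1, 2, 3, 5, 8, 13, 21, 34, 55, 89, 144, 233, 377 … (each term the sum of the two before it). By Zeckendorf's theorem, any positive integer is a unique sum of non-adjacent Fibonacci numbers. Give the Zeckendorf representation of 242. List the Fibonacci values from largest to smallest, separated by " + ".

take 233 (≤ 242); 242 − 233 = 9
take 8 (≤ 9); 9 − 8 = 1
take 1 (≤ 1); 1 − 1 = 0
So 242 = 233 + 8 + 1, with no two terms consecutive in the sequence.

233 + 8 + 1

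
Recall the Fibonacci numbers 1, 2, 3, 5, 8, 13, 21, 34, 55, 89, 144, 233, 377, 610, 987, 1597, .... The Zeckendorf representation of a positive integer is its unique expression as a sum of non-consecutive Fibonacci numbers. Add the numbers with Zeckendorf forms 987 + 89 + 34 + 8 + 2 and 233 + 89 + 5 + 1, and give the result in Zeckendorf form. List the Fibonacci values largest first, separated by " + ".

The two numbers are 1120 and 328, so their sum is 1448.
1448 − 987 = 461
461 − 377 = 84
84 − 55 = 29
29 − 21 = 8
8 − 8 = 0

987 + 377 + 55 + 21 + 8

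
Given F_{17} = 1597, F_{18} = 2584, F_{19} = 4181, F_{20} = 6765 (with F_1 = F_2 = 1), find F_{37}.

By the addition formula F_{m+n} = F_m F_{n+1} + F_{m−1} F_n with m=20, n=17: F_{37} = 6765·2584 + 4181·1597 = 17480760 + 6677057 = 24157817.

24157817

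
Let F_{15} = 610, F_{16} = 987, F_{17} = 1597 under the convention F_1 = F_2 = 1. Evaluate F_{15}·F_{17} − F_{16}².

610·1597 − 987² = 974170 − 974169 = 1. (Cassini's identity: F_{k−1}F_{k+1} − F_k² = (−1)^k.)

1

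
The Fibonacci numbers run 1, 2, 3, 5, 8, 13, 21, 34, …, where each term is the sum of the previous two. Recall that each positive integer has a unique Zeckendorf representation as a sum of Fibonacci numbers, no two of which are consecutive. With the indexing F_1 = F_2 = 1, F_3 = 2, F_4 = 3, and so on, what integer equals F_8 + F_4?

F_8 + F_4 = 21 + 3 = 24.

24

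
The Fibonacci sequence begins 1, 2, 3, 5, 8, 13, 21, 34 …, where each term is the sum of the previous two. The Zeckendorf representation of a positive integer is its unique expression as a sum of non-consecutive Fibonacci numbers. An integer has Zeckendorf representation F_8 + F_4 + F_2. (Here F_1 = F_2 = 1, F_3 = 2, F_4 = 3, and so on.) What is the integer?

F_8 + F_4 + F_2 = 21 + 3 + 1 = 25.

25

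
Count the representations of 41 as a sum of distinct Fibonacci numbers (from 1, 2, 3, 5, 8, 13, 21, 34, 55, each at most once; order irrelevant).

2

Starting from the Zeckendorf form and repeatedly splitting a term F_k into F_{k−1} + F_{k−2} (when neither is already used) reaches every representation.
41 = 34+5+2 = 21+13+5+2 — 2 representations.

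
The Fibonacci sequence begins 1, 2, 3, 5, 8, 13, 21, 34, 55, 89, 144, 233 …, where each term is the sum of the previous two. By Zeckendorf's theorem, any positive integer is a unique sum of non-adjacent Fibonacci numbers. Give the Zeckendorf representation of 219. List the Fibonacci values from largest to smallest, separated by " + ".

Greedily peel off the largest Fibonacci term at each step:
subtract 144 from 219: 75 remains
subtract 55 from 75: 20 remains
subtract 13 from 20: 7 remains
subtract 5 from 7: 2 remains
subtract 2 from 2: 0 remains
So 219 = 144 + 55 + 13 + 5 + 2, with no two terms consecutive in the sequence.

144 + 55 + 13 + 5 + 2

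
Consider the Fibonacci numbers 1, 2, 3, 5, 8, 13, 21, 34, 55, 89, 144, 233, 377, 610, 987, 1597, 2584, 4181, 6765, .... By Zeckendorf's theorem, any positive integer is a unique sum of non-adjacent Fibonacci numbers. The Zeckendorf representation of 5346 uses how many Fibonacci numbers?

4

Repeatedly subtract the largest Fibonacci number that fits:
largest Fibonacci ≤ 5346 is 4181; 5346 − 4181 = 1165
largest Fibonacci ≤ 1165 is 987; 1165 − 987 = 178
largest Fibonacci ≤ 178 is 144; 178 − 144 = 34
largest Fibonacci ≤ 34 is 34; 34 − 34 = 0
5346 = 4181 + 987 + 144 + 34, which has 4 terms.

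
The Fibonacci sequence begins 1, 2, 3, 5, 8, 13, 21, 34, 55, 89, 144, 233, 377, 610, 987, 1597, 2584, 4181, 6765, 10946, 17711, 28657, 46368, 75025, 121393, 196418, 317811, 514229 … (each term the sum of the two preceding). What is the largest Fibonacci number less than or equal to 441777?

317811 ≤ 441777 < 514229, so the largest Fibonacci number not exceeding 441777 is 317811.

317811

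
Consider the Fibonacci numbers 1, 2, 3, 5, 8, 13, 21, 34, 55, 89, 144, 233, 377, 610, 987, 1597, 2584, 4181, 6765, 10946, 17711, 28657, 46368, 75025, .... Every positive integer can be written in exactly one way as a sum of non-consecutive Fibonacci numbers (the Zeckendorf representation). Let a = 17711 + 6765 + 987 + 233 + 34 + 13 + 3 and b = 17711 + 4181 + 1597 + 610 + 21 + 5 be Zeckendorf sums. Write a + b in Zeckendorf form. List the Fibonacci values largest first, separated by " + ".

The two numbers are 25746 and 24125, so their sum is 49871.
Greedy algorithm:
46368 ≤ 49871 < 75025, so take 46368; remainder 3503
2584 ≤ 3503 < 4181, so take 2584; remainder 919
610 ≤ 919 < 987, so take 610; remainder 309
233 ≤ 309 < 377, so take 233; remainder 76
55 ≤ 76 < 89, so take 55; remainder 21
21 ≤ 21 < 34, so take 21; remainder 0

46368 + 2584 + 610 + 233 + 55 + 21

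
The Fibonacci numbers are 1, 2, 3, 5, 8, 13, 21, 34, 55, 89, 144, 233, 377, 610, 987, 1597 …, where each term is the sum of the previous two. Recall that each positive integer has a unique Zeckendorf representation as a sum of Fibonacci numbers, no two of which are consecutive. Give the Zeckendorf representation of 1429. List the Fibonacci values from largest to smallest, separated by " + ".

987 + 377 + 55 + 8 + 2

Repeatedly subtract the largest Fibonacci number that fits:
take 987 (≤ 1429); 1429 − 987 = 442
take 377 (≤ 442); 442 − 377 = 65
take 55 (≤ 65); 65 − 55 = 10
take 8 (≤ 10); 10 − 8 = 2
take 2 (≤ 2); 2 − 2 = 0
So 1429 = 987 + 377 + 55 + 8 + 2, with no two terms consecutive in the sequence.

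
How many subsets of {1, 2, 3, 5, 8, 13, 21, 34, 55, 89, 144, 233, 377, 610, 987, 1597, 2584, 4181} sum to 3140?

Each representation comes from the Zeckendorf form by replacing some F_k with F_{k−1} + F_{k−2} where possible.
3140 = 2584+377+144+34+1 = 2584+377+144+21+13+1 = 2584+377+89+55+34+1 = 2584+377+144+21+8+5+1 = … (24 more), for 28 in all.

28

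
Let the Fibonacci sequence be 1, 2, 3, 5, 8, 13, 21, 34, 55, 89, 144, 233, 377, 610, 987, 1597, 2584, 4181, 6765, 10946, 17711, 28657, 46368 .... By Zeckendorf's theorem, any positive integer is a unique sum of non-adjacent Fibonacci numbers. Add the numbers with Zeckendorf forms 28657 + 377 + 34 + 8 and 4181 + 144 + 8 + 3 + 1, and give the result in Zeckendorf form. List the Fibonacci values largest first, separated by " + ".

The two numbers are 29076 and 4337, so their sum is 33413.
Greedy algorithm:
33413: greatest Fibonacci not exceeding it is 28657, leaving 4756
4756: greatest Fibonacci not exceeding it is 4181, leaving 575
575: greatest Fibonacci not exceeding it is 377, leaving 198
198: greatest Fibonacci not exceeding it is 144, leaving 54
54: greatest Fibonacci not exceeding it is 34, leaving 20
20: greatest Fibonacci not exceeding it is 13, leaving 7
7: greatest Fibonacci not exceeding it is 5, leaving 2
2: greatest Fibonacci not exceeding it is 2, leaving 0

28657 + 4181 + 377 + 144 + 34 + 13 + 5 + 2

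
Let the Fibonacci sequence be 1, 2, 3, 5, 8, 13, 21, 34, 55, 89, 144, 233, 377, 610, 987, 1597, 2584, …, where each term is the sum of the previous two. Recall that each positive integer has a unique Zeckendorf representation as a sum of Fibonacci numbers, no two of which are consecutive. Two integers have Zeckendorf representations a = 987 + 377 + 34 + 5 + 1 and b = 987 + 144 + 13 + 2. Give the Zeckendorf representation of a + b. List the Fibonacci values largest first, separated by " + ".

1597 + 610 + 233 + 89 + 21

The two numbers are 1404 and 1146, so their sum is 2550.
2550 − 1597 = 953
953 − 610 = 343
343 − 233 = 110
110 − 89 = 21
21 − 21 = 0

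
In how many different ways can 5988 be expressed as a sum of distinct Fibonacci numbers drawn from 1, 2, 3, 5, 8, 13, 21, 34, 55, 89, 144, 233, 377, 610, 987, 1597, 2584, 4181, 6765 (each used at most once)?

55

5988 = 4181+1597+144+55+8+3 = 4181+1597+144+55+8+2+1 = 4181+1597+144+34+21+8+3 = 4181+987+610+144+55+8+3 = … (51 more), for 55 in all.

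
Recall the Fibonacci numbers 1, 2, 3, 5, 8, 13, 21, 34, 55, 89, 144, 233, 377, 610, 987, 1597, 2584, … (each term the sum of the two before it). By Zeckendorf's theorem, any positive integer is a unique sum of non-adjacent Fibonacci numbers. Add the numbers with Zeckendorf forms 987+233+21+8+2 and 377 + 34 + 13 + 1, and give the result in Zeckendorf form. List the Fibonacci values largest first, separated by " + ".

The two numbers are 1251 and 425, so their sum is 1676.
Repeatedly subtract the largest Fibonacci number that fits:
1597 ≤ 1676 < 2584, so take 1597; remainder 79
55 ≤ 79 < 89, so take 55; remainder 24
21 ≤ 24 < 34, so take 21; remainder 3
3 ≤ 3 < 5, so take 3; remainder 0

1597 + 55 + 21 + 3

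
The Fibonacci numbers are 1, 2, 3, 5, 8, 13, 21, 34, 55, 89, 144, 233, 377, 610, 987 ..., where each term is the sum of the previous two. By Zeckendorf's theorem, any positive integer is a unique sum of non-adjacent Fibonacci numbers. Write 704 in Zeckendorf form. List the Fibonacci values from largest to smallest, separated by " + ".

610 + 89 + 5

704: greatest Fibonacci not exceeding it is 610, leaving 94
94: greatest Fibonacci not exceeding it is 89, leaving 5
5: greatest Fibonacci not exceeding it is 5, leaving 0
So 704 = 610 + 89 + 5, with no two terms consecutive in the sequence.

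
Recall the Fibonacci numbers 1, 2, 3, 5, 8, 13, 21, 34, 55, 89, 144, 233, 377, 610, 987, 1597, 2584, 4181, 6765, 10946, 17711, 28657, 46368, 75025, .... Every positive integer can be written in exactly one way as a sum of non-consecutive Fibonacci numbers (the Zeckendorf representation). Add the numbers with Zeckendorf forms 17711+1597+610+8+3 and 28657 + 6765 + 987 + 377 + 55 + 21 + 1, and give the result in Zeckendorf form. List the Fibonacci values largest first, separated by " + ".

46368 + 6765 + 2584 + 987 + 55 + 21 + 8 + 3 + 1

The two numbers are 19929 and 36863, so their sum is 56792.
56792 − 46368 = 10424
10424 − 6765 = 3659
3659 − 2584 = 1075
1075 − 987 = 88
88 − 55 = 33
33 − 21 = 12
12 − 8 = 4
4 − 3 = 1
1 − 1 = 0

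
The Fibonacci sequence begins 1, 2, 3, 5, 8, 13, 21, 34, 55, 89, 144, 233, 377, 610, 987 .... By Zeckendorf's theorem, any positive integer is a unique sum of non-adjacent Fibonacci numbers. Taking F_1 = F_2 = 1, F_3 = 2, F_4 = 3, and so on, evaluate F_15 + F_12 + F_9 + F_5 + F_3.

795

F_15 + F_12 + F_9 + F_5 + F_3 = 610 + 144 + 34 + 5 + 2 = 795.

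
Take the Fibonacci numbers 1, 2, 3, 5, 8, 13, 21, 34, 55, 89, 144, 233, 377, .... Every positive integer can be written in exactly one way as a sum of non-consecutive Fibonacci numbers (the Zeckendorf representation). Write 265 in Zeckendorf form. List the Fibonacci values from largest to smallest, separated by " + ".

233 + 21 + 8 + 3

233 ≤ 265 < 377, so take 233; remainder 32
21 ≤ 32 < 34, so take 21; remainder 11
8 ≤ 11 < 13, so take 8; remainder 3
3 ≤ 3 < 5, so take 3; remainder 0
So 265 = 233 + 21 + 8 + 3, with no two terms consecutive in the sequence.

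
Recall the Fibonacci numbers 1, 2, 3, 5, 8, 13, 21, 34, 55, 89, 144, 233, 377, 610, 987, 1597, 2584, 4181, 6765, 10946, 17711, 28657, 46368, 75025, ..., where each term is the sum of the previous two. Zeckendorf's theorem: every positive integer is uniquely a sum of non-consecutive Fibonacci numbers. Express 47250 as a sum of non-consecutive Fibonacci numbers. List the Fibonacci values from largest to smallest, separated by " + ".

46368 + 610 + 233 + 34 + 5

take 46368 (≤ 47250); 47250 − 46368 = 882
take 610 (≤ 882); 882 − 610 = 272
take 233 (≤ 272); 272 − 233 = 39
take 34 (≤ 39); 39 − 34 = 5
take 5 (≤ 5); 5 − 5 = 0
So 47250 = 46368 + 610 + 233 + 34 + 5, with no two terms consecutive in the sequence.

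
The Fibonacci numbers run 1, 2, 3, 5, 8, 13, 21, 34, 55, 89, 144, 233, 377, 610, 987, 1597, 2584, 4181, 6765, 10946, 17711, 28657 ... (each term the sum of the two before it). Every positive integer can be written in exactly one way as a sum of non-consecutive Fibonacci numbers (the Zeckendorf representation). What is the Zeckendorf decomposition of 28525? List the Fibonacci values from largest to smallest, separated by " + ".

28525 − 17711 = 10814
10814 − 6765 = 4049
4049 − 2584 = 1465
1465 − 987 = 478
478 − 377 = 101
101 − 89 = 12
12 − 8 = 4
4 − 3 = 1
1 − 1 = 0
So 28525 = 17711 + 6765 + 2584 + 987 + 377 + 89 + 8 + 3 + 1, with no two terms consecutive in the sequence.

17711 + 6765 + 2584 + 987 + 377 + 89 + 8 + 3 + 1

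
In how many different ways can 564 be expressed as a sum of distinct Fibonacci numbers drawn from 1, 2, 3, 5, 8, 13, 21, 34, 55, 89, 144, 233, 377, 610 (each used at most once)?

Each representation comes from the Zeckendorf form by replacing some F_k with F_{k−1} + F_{k−2} where possible.
564 = 377+144+34+8+1 = 377+144+34+5+3+1 = 377+144+21+13+8+1 = 377+89+55+34+8+1 = … (8 more), for 12 in all.

12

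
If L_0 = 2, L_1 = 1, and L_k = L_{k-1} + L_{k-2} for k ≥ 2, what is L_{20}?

Iterating the recurrence up to L_{13} = 521 and L_{12} = 322:
L_{14} = L_{13} + L_{12} = 521 + 322 = 843
L_{15} = L_{14} + L_{13} = 843 + 521 = 1364
L_{16} = L_{15} + L_{14} = 1364 + 843 = 2207
L_{17} = L_{16} + L_{15} = 2207 + 1364 = 3571
L_{18} = L_{17} + L_{16} = 3571 + 2207 = 5778
L_{19} = L_{18} + L_{17} = 5778 + 3571 = 9349
L_{20} = L_{19} + L_{18} = 9349 + 5778 = 15127

15127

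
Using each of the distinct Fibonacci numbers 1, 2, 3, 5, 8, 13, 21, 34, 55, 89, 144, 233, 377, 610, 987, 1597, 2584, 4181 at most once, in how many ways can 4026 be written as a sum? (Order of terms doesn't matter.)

Each representation comes from the Zeckendorf form by replacing some F_k with F_{k−1} + F_{k−2} where possible.
4026 = 2584+987+377+55+21+2 = 2584+987+377+55+13+8+2 = 2584+987+233+144+55+21+2 = 2584+987+377+55+13+5+3+2 = 2584+987+377+34+21+13+8+2 = … (21 more), for 26 in all.

26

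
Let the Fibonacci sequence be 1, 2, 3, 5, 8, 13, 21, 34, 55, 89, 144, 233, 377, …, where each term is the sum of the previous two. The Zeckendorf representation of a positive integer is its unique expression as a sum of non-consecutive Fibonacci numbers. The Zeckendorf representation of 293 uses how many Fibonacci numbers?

3

Greedy algorithm:
largest Fibonacci ≤ 293 is 233; 293 − 233 = 60
largest Fibonacci ≤ 60 is 55; 60 − 55 = 5
largest Fibonacci ≤ 5 is 5; 5 − 5 = 0
293 = 233 + 55 + 5, which has 3 terms.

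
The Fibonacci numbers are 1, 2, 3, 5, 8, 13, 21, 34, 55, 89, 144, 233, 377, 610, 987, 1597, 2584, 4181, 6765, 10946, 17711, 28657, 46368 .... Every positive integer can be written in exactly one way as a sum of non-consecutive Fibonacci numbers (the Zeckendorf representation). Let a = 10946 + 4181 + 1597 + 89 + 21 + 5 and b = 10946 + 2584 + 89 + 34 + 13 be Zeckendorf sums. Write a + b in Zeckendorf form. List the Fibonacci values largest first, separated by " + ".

The two numbers are 16839 and 13666, so their sum is 30505.
30505 − 28657 = 1848
1848 − 1597 = 251
251 − 233 = 18
18 − 13 = 5
5 − 5 = 0

28657 + 1597 + 233 + 13 + 5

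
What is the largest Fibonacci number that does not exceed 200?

144

144 ≤ 200 < 233, so the largest Fibonacci number not exceeding 200 is 144.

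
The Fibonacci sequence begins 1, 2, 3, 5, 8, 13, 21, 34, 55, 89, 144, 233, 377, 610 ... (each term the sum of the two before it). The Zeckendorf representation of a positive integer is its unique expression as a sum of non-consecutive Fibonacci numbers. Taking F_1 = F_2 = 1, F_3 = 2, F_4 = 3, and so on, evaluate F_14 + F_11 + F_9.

500

F_14 + F_11 + F_9 = 377 + 89 + 34 = 500.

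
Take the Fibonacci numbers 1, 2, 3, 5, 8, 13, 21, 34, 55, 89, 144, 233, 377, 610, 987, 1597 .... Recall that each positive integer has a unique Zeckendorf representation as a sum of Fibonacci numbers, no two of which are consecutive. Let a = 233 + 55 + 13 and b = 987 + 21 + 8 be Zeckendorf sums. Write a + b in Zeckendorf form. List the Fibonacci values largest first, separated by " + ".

The two numbers are 301 and 1016, so their sum is 1317.
subtract 987 from 1317: 330 remains
subtract 233 from 330: 97 remains
subtract 89 from 97: 8 remains
subtract 8 from 8: 0 remains

987 + 233 + 89 + 8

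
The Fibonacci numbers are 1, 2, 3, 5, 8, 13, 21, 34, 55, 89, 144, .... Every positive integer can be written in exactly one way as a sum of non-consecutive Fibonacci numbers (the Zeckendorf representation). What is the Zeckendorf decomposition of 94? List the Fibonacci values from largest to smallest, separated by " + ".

Greedy algorithm:
subtract 89 from 94: 5 remains
subtract 5 from 5: 0 remains
So 94 = 89 + 5, with no two terms consecutive in the sequence.

89 + 5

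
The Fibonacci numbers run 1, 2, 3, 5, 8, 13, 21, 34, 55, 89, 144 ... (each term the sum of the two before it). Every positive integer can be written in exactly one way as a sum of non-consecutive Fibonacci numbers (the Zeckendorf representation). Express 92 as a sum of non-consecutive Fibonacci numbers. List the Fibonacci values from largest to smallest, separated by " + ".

Repeatedly subtract the largest Fibonacci number that fits:
largest Fibonacci ≤ 92 is 89; 92 − 89 = 3
largest Fibonacci ≤ 3 is 3; 3 − 3 = 0
So 92 = 89 + 3, with no two terms consecutive in the sequence.

89 + 3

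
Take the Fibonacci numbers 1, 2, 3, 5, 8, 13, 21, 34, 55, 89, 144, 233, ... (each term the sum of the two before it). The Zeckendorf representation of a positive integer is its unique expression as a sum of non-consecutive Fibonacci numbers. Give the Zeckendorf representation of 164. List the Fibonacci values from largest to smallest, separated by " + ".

144 + 13 + 5 + 2

164 − 144 = 20
20 − 13 = 7
7 − 5 = 2
2 − 2 = 0
So 164 = 144 + 13 + 5 + 2, with no two terms consecutive in the sequence.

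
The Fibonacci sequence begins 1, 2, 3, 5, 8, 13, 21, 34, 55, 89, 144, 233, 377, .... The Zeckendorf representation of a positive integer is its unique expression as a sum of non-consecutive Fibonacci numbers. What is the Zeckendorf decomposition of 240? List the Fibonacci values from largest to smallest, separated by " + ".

Greedily peel off the largest Fibonacci term at each step:
240: greatest Fibonacci not exceeding it is 233, leaving 7
7: greatest Fibonacci not exceeding it is 5, leaving 2
2: greatest Fibonacci not exceeding it is 2, leaving 0
So 240 = 233 + 5 + 2, with no two terms consecutive in the sequence.

233 + 5 + 2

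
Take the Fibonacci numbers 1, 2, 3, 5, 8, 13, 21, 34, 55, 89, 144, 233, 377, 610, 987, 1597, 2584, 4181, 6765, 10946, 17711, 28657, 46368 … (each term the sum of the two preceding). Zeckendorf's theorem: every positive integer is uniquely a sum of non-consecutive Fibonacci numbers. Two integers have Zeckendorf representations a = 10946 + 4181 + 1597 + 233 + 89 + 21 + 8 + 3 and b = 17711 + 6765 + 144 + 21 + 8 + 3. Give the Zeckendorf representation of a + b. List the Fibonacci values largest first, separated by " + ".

28657 + 10946 + 1597 + 377 + 144 + 8 + 1

The two numbers are 17078 and 24652, so their sum is 41730.
Greedily peel off the largest Fibonacci term at each step:
28657 ≤ 41730 < 46368, so take 28657; remainder 13073
10946 ≤ 13073 < 17711, so take 10946; remainder 2127
1597 ≤ 2127 < 2584, so take 1597; remainder 530
377 ≤ 530 < 610, so take 377; remainder 153
144 ≤ 153 < 233, so take 144; remainder 9
8 ≤ 9 < 13, so take 8; remainder 1
1 ≤ 1 < 2, so take 1; remainder 0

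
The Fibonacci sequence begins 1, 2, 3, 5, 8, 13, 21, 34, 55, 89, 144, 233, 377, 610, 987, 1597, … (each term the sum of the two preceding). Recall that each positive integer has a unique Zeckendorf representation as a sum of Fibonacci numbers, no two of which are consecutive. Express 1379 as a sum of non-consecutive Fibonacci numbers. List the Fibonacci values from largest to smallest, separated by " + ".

Greedily peel off the largest Fibonacci term at each step:
1379: greatest Fibonacci not exceeding it is 987, leaving 392
392: greatest Fibonacci not exceeding it is 377, leaving 15
15: greatest Fibonacci not exceeding it is 13, leaving 2
2: greatest Fibonacci not exceeding it is 2, leaving 0
So 1379 = 987 + 377 + 13 + 2, with no two terms consecutive in the sequence.

987 + 377 + 13 + 2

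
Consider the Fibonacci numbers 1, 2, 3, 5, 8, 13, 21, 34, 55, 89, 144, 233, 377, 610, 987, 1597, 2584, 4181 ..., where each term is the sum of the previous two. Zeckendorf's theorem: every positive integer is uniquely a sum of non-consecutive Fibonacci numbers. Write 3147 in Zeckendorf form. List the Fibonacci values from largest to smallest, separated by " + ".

Greedily peel off the largest Fibonacci term at each step:
2584 ≤ 3147 < 4181, so take 2584; remainder 563
377 ≤ 563 < 610, so take 377; remainder 186
144 ≤ 186 < 233, so take 144; remainder 42
34 ≤ 42 < 55, so take 34; remainder 8
8 ≤ 8 < 13, so take 8; remainder 0
So 3147 = 2584 + 377 + 144 + 34 + 8, with no two terms consecutive in the sequence.

2584 + 377 + 144 + 34 + 8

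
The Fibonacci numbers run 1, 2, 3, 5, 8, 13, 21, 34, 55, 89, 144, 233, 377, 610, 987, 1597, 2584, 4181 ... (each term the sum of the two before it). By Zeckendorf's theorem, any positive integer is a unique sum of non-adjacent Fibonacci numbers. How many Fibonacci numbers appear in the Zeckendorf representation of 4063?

2584 ≤ 4063 < 4181, so take 2584; remainder 1479
987 ≤ 1479 < 1597, so take 987; remainder 492
377 ≤ 492 < 610, so take 377; remainder 115
89 ≤ 115 < 144, so take 89; remainder 26
21 ≤ 26 < 34, so take 21; remainder 5
5 ≤ 5 < 8, so take 5; remainder 0
4063 = 2584 + 987 + 377 + 89 + 21 + 5, which has 6 terms.

6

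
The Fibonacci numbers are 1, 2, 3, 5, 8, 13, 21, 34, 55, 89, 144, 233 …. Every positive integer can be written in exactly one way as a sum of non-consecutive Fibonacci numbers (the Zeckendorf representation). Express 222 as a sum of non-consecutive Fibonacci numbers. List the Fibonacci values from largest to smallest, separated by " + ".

144 + 55 + 21 + 2

222: greatest Fibonacci not exceeding it is 144, leaving 78
78: greatest Fibonacci not exceeding it is 55, leaving 23
23: greatest Fibonacci not exceeding it is 21, leaving 2
2: greatest Fibonacci not exceeding it is 2, leaving 0
So 222 = 144 + 55 + 21 + 2, with no two terms consecutive in the sequence.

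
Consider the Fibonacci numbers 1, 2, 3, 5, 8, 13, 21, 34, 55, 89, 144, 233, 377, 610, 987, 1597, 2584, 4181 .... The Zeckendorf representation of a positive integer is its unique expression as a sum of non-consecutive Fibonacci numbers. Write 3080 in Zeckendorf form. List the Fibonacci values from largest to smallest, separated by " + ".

2584 + 377 + 89 + 21 + 8 + 1

3080: greatest Fibonacci not exceeding it is 2584, leaving 496
496: greatest Fibonacci not exceeding it is 377, leaving 119
119: greatest Fibonacci not exceeding it is 89, leaving 30
30: greatest Fibonacci not exceeding it is 21, leaving 9
9: greatest Fibonacci not exceeding it is 8, leaving 1
1: greatest Fibonacci not exceeding it is 1, leaving 0
So 3080 = 2584 + 377 + 89 + 21 + 8 + 1, with no two terms consecutive in the sequence.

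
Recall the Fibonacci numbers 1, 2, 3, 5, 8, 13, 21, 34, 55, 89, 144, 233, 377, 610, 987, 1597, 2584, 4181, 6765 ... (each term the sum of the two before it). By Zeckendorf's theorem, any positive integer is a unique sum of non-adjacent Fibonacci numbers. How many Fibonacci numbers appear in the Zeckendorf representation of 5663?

5663 − 4181 = 1482
1482 − 987 = 495
495 − 377 = 118
118 − 89 = 29
29 − 21 = 8
8 − 8 = 0
5663 = 4181 + 987 + 377 + 89 + 21 + 8, which has 6 terms.

6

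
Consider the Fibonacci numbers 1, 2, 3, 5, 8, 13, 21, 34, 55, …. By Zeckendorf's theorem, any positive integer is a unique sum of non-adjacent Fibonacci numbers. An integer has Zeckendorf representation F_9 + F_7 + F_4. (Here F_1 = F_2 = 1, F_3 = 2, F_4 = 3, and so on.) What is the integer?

F_9 + F_7 + F_4 = 34 + 13 + 3 = 50.

50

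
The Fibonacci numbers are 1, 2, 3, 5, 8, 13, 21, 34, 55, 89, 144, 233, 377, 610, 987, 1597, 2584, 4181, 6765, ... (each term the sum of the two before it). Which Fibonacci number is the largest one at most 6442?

4181 ≤ 6442 < 6765, so the largest Fibonacci number not exceeding 6442 is 4181.

4181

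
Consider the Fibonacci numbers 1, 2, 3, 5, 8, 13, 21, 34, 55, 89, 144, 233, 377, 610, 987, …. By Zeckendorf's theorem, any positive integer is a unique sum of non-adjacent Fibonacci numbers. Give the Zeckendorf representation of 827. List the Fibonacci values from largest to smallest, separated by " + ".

610 + 144 + 55 + 13 + 5

Greedily peel off the largest Fibonacci term at each step:
largest Fibonacci ≤ 827 is 610; 827 − 610 = 217
largest Fibonacci ≤ 217 is 144; 217 − 144 = 73
largest Fibonacci ≤ 73 is 55; 73 − 55 = 18
largest Fibonacci ≤ 18 is 13; 18 − 13 = 5
largest Fibonacci ≤ 5 is 5; 5 − 5 = 0
So 827 = 610 + 144 + 55 + 13 + 5, with no two terms consecutive in the sequence.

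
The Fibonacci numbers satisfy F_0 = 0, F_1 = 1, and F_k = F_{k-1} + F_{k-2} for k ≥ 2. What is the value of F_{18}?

2584

Iterating the recurrence up to F_{10} = 55 and F_{9} = 34:
F_{11} = F_{10} + F_{9} = 55 + 34 = 89
F_{12} = F_{11} + F_{10} = 89 + 55 = 144
F_{13} = F_{12} + F_{11} = 144 + 89 = 233
F_{14} = F_{13} + F_{12} = 233 + 144 = 377
F_{15} = F_{14} + F_{13} = 377 + 233 = 610
F_{16} = F_{15} + F_{14} = 610 + 377 = 987
F_{17} = F_{16} + F_{15} = 987 + 610 = 1597
F_{18} = F_{17} + F_{16} = 1597 + 987 = 2584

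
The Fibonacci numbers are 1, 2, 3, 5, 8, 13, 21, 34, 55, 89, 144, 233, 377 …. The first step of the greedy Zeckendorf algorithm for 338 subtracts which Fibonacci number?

233

233 ≤ 338 < 377, so the largest Fibonacci number not exceeding 338 is 233.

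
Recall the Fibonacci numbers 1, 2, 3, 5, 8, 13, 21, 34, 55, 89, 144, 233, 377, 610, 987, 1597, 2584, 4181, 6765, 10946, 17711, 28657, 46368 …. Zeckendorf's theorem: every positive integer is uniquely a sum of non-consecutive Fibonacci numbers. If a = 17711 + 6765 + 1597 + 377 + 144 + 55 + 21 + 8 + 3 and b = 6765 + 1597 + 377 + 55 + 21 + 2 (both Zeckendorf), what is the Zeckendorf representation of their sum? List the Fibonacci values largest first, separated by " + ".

The two numbers are 26681 and 8817, so their sum is 35498.
Repeatedly subtract the largest Fibonacci number that fits:
largest Fibonacci ≤ 35498 is 28657; 35498 − 28657 = 6841
largest Fibonacci ≤ 6841 is 6765; 6841 − 6765 = 76
largest Fibonacci ≤ 76 is 55; 76 − 55 = 21
largest Fibonacci ≤ 21 is 21; 21 − 21 = 0

28657 + 6765 + 55 + 21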